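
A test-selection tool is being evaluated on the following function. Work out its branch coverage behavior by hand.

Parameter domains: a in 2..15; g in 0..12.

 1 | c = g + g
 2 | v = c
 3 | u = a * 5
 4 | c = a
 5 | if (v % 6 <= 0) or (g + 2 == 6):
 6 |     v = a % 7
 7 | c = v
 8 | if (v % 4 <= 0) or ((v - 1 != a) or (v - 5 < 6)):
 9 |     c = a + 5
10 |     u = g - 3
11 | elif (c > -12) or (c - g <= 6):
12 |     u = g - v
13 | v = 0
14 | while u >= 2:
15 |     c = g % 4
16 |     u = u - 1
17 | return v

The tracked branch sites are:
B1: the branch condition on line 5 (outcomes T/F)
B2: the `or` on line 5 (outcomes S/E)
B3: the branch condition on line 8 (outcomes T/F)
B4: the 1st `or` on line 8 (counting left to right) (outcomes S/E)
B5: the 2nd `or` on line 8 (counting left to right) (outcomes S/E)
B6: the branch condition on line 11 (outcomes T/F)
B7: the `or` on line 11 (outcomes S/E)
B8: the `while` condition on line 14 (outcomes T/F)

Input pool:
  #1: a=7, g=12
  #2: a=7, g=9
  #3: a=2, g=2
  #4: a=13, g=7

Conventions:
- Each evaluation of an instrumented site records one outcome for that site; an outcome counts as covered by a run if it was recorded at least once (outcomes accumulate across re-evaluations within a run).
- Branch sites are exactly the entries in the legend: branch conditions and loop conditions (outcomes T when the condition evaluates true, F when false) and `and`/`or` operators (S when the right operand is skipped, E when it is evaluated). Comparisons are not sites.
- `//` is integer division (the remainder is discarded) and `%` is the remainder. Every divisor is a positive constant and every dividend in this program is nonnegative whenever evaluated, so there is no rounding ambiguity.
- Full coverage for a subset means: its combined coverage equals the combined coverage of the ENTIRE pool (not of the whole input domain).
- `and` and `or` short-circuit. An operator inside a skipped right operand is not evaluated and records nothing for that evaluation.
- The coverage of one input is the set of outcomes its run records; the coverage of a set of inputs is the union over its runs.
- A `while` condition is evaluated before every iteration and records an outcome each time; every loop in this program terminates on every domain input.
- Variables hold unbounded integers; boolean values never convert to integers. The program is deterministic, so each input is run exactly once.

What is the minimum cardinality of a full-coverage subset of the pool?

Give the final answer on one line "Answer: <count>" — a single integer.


input #1 (a=7, g=12): covers B1=T, B2=S, B3=T, B4=S, B8=T, B8=F
input #2 (a=7, g=9): covers B1=T, B2=S, B3=T, B4=S, B8=T, B8=F
input #3 (a=2, g=2): covers B1=F, B2=E, B3=T, B4=S, B8=F
input #4 (a=13, g=7): covers B1=F, B2=E, B3=F, B4=E, B5=E, B6=T, B7=S, B8=F
together the pool reaches 13 outcomes: B1=T, B1=F, B2=S, B2=E, B3=T, B3=F, B4=S, B4=E, B5=E, B6=T, B7=S, B8=T, B8=F
no size-1 subset reaches all 13 outcomes (best union: 8/13)
the canonical winner is {1, 4}: size 2, full 13-outcome coverage, earliest index list among size-2 covers
Answer: 2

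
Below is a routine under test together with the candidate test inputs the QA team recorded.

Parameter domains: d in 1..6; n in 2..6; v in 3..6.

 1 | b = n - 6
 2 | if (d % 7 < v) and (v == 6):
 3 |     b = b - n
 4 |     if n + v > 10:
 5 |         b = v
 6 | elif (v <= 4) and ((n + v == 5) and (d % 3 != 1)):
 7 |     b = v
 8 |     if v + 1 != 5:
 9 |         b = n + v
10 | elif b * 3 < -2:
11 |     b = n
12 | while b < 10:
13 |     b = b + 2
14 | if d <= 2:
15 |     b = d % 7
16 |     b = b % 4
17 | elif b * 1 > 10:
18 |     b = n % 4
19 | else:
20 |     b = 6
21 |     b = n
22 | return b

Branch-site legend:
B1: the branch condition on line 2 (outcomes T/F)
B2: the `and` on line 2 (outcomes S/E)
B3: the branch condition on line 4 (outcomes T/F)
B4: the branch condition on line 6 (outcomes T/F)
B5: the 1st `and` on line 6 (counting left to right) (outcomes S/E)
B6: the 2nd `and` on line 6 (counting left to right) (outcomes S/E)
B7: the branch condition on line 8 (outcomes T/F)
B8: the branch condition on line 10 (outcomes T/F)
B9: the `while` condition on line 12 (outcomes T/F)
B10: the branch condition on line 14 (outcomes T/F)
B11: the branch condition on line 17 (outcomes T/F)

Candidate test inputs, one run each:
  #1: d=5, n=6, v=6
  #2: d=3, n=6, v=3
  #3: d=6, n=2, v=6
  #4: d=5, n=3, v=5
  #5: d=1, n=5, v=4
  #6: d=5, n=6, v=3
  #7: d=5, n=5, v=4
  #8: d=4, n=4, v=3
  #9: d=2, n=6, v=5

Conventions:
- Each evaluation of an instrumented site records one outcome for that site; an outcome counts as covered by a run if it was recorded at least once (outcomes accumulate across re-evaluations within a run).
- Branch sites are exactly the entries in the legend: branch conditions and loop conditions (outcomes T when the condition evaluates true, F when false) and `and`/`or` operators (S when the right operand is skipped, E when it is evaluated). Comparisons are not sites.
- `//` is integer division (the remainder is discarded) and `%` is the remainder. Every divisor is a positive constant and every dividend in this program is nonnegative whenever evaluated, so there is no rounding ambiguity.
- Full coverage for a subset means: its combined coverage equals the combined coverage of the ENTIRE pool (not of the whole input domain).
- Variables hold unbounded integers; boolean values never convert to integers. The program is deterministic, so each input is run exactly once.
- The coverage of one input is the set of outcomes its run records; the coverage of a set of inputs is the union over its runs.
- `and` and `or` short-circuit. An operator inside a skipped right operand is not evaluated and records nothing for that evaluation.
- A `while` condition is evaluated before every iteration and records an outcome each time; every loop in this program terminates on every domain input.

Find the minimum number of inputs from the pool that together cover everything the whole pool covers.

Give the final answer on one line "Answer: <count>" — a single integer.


input #1, d=5, n=6, v=6: outcomes B1=T, B2=E, B3=T, B9=T, B9=F, B10=F, B11=F
input #2, d=3, n=6, v=3: outcomes B1=F, B2=S, B4=F, B5=E, B6=S, B8=F, B9=T, B9=F, B10=F, B11=F
input #3, d=6, n=2, v=6: outcomes B1=F, B2=S, B4=F, B5=S, B8=T, B9=T, B9=F, B10=F, B11=F
input #4, d=5, n=3, v=5: outcomes B1=F, B2=S, B4=F, B5=S, B8=T, B9=T, B9=F, B10=F, B11=T
input #5, d=1, n=5, v=4: outcomes B1=F, B2=E, B4=F, B5=E, B6=S, B8=T, B9=T, B9=F, B10=T
input #6, d=5, n=6, v=3: outcomes B1=F, B2=S, B4=F, B5=E, B6=S, B8=F, B9=T, B9=F, B10=F, B11=F
input #7, d=5, n=5, v=4: outcomes B1=F, B2=S, B4=F, B5=E, B6=S, B8=T, B9=T, B9=F, B10=F, B11=T
input #8, d=4, n=4, v=3: outcomes B1=F, B2=S, B4=F, B5=E, B6=S, B8=T, B9=T, B9=F, B10=F, B11=F
input #9, d=2, n=6, v=5: outcomes B1=F, B2=E, B4=F, B5=S, B8=F, B9=T, B9=F, B10=T
the full pool covers 17 outcomes: B1=T, B1=F, B2=S, B2=E, B3=T, B4=F, B5=S, B5=E, B6=S, B8=T, B8=F, B9=T, B9=F, B10=T, B10=F, B11=T, B11=F
no size-1 subset reaches all 17 outcomes (best union: 10/17)
no size-2 subset reaches all 17 outcomes (best union: 14/17)
the canonical winner is {1, 7, 9}: size 3, full 17-outcome coverage, earliest index list among size-3 covers
Answer: 3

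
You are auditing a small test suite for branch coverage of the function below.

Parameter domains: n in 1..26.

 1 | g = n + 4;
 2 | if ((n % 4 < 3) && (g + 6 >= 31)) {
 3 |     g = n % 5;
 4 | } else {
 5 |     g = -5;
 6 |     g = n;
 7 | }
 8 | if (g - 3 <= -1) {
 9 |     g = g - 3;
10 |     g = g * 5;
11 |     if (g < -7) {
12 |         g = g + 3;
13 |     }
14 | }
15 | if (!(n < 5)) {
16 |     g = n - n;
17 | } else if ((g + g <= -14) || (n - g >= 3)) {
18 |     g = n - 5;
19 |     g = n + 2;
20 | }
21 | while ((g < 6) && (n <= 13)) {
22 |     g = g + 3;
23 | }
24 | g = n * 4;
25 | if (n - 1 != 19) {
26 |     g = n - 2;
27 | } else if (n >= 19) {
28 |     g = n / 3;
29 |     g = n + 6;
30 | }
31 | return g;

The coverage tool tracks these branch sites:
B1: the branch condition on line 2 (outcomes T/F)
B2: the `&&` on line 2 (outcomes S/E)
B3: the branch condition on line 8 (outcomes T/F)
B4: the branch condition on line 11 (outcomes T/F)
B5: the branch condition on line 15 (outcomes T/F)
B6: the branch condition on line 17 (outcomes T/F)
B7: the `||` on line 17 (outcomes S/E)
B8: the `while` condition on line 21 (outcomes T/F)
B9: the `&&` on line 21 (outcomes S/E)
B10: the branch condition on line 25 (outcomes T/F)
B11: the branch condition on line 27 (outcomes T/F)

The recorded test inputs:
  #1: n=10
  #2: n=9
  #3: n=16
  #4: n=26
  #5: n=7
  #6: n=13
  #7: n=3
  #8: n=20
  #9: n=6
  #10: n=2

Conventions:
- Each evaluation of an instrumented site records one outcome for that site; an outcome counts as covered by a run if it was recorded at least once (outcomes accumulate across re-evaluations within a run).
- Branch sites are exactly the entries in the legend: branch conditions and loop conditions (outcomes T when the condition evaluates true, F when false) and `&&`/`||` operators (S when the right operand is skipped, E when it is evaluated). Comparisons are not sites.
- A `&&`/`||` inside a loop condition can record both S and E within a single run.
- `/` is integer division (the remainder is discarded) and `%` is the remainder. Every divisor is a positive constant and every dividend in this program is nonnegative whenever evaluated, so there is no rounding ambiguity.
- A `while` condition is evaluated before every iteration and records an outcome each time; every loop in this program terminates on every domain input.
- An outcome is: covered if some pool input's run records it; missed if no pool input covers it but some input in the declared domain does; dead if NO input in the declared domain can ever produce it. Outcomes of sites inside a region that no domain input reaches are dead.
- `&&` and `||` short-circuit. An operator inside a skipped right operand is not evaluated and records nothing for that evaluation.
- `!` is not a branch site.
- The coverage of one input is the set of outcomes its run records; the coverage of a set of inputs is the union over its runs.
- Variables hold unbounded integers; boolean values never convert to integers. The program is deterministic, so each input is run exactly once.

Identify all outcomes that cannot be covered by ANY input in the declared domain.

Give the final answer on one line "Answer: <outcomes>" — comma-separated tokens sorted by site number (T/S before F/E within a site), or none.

checking every outcome against all 26 domain inputs:
  B11=F: unreachable across the whole domain -> dead
  reachable outcomes have witnesses, e.g. B1=T (e.g. n=21), B1=F (e.g. n=1), B2=S (e.g. n=3), B2=E (e.g. n=1)

Answer: B11=F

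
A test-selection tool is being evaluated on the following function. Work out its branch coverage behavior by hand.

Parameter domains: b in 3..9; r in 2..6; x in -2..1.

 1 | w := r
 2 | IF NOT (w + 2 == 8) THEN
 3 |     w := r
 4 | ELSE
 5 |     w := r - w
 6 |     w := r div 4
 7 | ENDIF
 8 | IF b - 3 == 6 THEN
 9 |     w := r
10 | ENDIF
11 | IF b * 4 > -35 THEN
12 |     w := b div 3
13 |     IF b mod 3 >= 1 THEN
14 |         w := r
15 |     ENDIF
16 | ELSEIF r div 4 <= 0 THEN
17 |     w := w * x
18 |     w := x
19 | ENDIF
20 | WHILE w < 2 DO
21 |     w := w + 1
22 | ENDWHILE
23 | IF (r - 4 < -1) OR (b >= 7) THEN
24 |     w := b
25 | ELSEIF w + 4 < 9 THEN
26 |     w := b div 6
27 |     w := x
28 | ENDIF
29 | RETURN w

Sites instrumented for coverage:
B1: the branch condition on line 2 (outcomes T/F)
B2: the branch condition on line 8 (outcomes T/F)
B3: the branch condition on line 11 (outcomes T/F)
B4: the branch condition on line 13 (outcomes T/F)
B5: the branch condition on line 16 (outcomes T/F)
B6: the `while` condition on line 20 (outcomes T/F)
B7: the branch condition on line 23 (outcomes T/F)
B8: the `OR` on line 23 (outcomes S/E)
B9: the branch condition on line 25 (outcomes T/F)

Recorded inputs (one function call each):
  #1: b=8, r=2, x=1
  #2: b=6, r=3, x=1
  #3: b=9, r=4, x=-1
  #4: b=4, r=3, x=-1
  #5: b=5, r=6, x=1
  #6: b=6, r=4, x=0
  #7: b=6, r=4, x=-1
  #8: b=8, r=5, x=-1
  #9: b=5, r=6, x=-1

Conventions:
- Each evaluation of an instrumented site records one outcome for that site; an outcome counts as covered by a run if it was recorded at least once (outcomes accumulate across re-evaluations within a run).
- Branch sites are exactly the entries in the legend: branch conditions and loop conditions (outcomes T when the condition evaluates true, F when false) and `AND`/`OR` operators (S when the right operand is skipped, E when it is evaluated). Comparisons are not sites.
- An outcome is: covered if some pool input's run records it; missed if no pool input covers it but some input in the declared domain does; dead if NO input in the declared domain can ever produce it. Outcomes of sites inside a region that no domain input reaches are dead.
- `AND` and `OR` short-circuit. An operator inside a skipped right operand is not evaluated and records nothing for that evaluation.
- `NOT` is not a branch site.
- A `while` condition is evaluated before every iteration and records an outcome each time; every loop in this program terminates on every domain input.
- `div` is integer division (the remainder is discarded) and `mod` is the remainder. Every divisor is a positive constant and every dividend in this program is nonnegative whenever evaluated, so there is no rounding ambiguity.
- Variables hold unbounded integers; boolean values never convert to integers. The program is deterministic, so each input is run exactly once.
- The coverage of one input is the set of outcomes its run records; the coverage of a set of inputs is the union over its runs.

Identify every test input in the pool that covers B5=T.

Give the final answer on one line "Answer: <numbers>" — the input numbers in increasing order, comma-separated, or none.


input #1 (b=8, r=2, x=1): does not produce B5=T
input #2 (b=6, r=3, x=1): does not produce B5=T
input #3 (b=9, r=4, x=-1): does not produce B5=T
input #4 (b=4, r=3, x=-1): does not produce B5=T
input #5 (b=5, r=6, x=1): does not produce B5=T
input #6 (b=6, r=4, x=0): does not produce B5=T
input #7 (b=6, r=4, x=-1): does not produce B5=T
input #8 (b=8, r=5, x=-1): does not produce B5=T
input #9 (b=5, r=6, x=-1): does not produce B5=T
Answer: none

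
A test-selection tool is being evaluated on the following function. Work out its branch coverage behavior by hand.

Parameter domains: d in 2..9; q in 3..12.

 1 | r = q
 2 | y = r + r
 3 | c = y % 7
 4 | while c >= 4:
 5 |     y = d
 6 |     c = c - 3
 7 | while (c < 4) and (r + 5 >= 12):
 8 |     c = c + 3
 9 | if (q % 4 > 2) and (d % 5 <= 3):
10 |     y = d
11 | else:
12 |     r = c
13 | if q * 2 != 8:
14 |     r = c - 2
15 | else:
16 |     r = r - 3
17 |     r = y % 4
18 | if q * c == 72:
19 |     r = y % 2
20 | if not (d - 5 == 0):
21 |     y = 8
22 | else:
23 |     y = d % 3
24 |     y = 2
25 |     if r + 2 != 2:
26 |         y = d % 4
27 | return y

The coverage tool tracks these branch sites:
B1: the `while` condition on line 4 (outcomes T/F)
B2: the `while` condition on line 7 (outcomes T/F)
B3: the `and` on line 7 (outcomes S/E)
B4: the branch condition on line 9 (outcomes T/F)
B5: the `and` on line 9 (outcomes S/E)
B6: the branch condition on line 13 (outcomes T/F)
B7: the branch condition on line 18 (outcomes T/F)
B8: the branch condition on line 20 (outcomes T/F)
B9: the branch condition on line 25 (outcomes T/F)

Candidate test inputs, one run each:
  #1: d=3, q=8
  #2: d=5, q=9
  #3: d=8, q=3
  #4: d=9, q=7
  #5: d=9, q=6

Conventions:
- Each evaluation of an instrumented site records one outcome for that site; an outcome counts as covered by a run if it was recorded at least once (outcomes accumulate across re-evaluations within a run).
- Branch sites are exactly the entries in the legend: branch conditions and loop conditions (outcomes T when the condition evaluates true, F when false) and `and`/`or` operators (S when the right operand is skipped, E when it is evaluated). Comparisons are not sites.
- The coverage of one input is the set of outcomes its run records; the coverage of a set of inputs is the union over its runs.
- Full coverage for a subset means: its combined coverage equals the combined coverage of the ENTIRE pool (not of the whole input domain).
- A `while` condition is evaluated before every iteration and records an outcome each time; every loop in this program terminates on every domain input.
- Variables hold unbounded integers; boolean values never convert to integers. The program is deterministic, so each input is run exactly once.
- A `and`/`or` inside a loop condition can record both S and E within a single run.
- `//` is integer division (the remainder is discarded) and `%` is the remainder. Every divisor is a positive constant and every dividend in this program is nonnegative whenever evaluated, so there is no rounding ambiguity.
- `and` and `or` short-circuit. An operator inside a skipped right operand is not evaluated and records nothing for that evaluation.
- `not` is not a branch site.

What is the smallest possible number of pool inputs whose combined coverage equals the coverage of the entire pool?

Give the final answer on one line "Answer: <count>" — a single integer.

input #1 (d=3, q=8): events B1->F, B3->E, B2->T, B3->S, B2->F, B5->S, B4->F, B6->T, B7->F, B8->T; covers B1=F, B2=T, B2=F, B3=S, B3=E, B4=F, B5=S, B6=T, B7=F, B8=T
input #2 (d=5, q=9): events B1->T, B1->F, B3->E, B2->T, B3->S, B2->F, B5->S, B4->F, B6->T, B7->F, B8->F, B9->T; covers B1=T, B1=F, B2=T, B2=F, B3=S, B3=E, B4=F, B5=S, B6=T, B7=F, B8=F, B9=T
input #3 (d=8, q=3): events B1->T, B1->F, B3->E, B2->F, B5->E, B4->T, B6->T, B7->F, B8->T; covers B1=T, B1=F, B2=F, B3=E, B4=T, B5=E, B6=T, B7=F, B8=T
input #4 (d=9, q=7): events B1->F, B3->E, B2->T, B3->E, B2->T, B3->S, B2->F, B5->E, B4->F, B6->T, B7->F, B8->T; covers B1=F, B2=T, B2=F, B3=S, B3=E, B4=F, B5=E, B6=T, B7=F, B8=T
input #5 (d=9, q=6): events B1->T, B1->F, B3->E, B2->F, B5->S, B4->F, B6->T, B7->F, B8->T; covers B1=T, B1=F, B2=F, B3=E, B4=F, B5=S, B6=T, B7=F, B8=T
union over all inputs: B1=T, B1=F, B2=T, B2=F, B3=S, B3=E, B4=T, B4=F, B5=S, B5=E, B6=T, B7=F, B8=T, B8=F, B9=T (15 outcomes)
checked all size-1 subsets: none covers 15 outcomes (max 12/15)
size 2: inputs {2, 3} cover all 15 outcomes, and no lexicographically smaller subset of this size does

Answer: 2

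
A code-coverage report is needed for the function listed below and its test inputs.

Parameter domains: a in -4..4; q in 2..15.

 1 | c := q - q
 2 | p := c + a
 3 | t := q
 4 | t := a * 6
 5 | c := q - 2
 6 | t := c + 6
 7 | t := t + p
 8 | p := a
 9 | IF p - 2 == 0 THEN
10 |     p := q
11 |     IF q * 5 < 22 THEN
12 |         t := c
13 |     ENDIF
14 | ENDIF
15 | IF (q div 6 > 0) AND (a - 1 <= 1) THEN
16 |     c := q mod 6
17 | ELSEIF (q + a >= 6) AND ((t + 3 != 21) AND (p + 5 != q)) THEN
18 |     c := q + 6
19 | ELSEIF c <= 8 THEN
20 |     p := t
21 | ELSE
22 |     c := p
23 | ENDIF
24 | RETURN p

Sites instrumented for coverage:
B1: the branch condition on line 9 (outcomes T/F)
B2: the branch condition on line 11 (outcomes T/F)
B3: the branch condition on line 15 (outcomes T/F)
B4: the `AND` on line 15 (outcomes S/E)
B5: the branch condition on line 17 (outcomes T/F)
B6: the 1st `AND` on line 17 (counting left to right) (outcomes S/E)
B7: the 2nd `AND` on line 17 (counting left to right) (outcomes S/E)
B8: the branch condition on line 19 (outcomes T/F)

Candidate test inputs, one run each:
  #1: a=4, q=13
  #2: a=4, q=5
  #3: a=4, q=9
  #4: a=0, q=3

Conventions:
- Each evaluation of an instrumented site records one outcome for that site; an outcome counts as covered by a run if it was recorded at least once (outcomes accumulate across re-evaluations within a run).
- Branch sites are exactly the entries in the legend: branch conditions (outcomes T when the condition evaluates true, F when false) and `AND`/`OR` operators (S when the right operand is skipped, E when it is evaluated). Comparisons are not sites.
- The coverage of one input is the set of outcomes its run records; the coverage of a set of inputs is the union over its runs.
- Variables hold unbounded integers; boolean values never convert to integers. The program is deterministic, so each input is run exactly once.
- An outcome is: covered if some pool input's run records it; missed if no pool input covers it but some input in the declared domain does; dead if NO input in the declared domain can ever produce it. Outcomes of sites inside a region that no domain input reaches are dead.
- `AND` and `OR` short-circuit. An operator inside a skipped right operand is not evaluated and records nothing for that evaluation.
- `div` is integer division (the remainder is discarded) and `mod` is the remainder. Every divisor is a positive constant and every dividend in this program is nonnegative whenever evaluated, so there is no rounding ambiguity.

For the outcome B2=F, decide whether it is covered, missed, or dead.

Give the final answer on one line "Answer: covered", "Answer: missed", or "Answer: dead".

no pool input records B2=F
but domain input (a=2, q=5) does record it -> reachable, so missed

Answer: missed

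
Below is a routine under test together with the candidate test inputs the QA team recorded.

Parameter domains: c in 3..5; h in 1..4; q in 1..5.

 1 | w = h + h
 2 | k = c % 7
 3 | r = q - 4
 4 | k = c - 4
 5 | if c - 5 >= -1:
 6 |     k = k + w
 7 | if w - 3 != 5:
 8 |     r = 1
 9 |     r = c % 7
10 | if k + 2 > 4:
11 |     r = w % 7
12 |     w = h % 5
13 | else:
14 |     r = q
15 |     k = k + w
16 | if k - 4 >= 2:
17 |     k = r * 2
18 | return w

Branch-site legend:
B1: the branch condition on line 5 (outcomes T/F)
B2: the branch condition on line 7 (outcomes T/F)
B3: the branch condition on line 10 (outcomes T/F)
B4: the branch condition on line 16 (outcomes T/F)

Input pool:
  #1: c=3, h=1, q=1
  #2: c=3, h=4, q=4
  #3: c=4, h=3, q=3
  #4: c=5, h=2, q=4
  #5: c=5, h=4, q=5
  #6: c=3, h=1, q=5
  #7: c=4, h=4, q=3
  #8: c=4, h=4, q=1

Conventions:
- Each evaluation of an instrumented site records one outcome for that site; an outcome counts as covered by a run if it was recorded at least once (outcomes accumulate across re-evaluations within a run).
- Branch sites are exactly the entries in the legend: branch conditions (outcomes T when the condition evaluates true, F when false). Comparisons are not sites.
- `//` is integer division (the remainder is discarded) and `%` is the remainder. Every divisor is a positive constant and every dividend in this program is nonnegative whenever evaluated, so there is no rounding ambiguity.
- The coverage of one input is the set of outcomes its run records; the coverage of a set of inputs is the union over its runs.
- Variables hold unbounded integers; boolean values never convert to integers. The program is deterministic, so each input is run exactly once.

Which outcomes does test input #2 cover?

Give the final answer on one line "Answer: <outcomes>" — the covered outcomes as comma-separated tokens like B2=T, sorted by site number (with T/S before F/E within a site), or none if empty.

Running input #2 (c=3, h=4, q=4), event by event:
  B1->F, B2->F, B3->F, B4->T
collecting distinct outcomes: B1=F, B2=F, B3=F, B4=T

Answer: B1=F, B2=F, B3=F, B4=T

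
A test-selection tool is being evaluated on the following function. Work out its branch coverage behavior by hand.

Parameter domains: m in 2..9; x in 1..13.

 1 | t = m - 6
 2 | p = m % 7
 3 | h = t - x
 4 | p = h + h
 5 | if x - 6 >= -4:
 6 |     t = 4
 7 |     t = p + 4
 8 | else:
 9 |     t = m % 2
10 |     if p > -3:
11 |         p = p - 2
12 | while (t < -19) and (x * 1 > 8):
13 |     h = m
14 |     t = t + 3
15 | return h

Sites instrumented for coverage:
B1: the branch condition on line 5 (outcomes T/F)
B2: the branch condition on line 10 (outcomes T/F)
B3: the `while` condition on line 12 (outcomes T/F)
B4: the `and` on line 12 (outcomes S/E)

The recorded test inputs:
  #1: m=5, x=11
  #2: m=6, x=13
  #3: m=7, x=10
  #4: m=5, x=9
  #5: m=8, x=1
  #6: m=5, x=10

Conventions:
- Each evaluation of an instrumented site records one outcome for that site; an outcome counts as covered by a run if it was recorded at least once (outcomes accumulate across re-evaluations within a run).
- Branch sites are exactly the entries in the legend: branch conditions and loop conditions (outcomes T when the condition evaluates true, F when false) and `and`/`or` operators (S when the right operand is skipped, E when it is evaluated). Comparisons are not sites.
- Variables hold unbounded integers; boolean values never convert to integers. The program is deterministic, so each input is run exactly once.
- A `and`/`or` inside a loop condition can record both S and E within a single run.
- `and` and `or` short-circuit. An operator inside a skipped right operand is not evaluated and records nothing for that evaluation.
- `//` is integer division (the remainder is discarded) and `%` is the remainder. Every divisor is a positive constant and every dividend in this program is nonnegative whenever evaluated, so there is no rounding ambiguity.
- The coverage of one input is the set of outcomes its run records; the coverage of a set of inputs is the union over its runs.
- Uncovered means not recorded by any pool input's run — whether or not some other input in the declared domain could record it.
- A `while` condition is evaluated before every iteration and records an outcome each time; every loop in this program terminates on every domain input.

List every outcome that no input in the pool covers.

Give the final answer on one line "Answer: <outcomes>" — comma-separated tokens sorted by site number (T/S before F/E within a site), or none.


input #1, m=5, x=11: outcomes B1=T, B3=T, B3=F, B4=S, B4=E
input #2, m=6, x=13: outcomes B1=T, B3=T, B3=F, B4=S, B4=E
input #3, m=7, x=10: outcomes B1=T, B3=F, B4=S
input #4, m=5, x=9: outcomes B1=T, B3=F, B4=S
input #5, m=8, x=1: outcomes B1=F, B2=T, B3=F, B4=S
input #6, m=5, x=10: outcomes B1=T, B3=F, B4=S
union over the pool: B1=T, B1=F, B2=T, B3=T, B3=F, B4=S, B4=E
uncovered (1 of 8): B2=F
Answer: B2=F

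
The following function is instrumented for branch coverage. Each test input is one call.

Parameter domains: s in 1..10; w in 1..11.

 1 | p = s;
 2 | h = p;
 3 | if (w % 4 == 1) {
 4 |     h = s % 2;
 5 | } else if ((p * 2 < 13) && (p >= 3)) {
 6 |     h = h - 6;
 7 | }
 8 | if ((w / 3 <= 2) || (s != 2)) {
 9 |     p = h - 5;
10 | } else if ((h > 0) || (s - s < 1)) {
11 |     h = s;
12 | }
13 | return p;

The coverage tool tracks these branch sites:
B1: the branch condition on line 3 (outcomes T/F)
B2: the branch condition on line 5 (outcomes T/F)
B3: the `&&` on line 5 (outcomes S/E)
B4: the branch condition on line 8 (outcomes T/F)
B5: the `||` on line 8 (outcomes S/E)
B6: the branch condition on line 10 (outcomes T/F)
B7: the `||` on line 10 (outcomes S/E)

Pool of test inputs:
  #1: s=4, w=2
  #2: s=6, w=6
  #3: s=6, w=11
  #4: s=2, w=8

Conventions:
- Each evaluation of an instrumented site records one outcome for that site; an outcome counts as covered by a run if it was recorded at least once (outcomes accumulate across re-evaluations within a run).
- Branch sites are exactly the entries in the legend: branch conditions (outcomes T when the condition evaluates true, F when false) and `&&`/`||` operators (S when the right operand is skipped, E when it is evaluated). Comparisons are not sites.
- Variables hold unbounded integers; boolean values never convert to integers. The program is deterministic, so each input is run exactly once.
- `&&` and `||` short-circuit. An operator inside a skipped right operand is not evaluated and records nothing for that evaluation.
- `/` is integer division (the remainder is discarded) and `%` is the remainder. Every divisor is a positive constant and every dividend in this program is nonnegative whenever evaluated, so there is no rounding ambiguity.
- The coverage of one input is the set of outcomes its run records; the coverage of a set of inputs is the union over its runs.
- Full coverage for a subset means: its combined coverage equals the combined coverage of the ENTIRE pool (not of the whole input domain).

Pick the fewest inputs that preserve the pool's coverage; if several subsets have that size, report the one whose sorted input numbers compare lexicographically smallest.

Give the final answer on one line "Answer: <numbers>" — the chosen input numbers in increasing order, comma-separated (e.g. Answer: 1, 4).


test 1 (s=4, w=2) hits B1=F, B2=T, B3=E, B4=T, B5=S
test 2 (s=6, w=6) hits B1=F, B2=T, B3=E, B4=T, B5=S
test 3 (s=6, w=11) hits B1=F, B2=T, B3=E, B4=T, B5=E
test 4 (s=2, w=8) hits B1=F, B2=F, B3=E, B4=T, B5=S
together the pool reaches 7 outcomes: B1=F, B2=T, B2=F, B3=E, B4=T, B5=S, B5=E
size 1 is not enough: best union over all size-1 subsets is 5/7
the canonical winner is {3, 4}: size 2, full 7-outcome coverage, earliest index list among size-2 covers
Answer: 3, 4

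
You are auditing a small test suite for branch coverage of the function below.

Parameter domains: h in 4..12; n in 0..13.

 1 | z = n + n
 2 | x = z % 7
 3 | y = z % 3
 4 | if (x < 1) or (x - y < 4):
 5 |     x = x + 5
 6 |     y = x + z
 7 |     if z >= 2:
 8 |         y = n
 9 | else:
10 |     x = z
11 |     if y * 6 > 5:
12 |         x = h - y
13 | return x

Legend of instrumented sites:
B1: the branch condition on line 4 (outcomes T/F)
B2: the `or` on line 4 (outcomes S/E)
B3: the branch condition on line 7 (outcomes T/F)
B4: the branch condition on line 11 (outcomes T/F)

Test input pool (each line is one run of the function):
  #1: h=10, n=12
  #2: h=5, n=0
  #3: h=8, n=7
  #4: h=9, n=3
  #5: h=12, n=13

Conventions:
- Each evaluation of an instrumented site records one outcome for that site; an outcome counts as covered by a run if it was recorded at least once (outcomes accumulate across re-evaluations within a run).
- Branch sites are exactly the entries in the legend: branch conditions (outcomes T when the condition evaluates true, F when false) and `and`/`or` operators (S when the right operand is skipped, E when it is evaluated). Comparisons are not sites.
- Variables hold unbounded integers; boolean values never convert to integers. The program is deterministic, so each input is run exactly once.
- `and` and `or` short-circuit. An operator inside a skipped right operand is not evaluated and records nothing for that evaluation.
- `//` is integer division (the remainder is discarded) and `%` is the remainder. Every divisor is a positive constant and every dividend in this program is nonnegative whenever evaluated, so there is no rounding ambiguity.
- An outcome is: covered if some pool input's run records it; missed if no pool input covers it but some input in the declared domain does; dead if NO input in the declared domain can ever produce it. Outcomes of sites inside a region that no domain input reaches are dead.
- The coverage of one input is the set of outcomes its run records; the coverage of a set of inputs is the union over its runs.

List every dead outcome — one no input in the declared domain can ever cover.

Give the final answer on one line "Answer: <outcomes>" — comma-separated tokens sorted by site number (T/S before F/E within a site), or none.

running all 126 domain inputs and tallying outcomes:
  reachable outcomes have witnesses, e.g. B1=T (e.g. h=4, n=0), B1=F (e.g. h=4, n=3), B2=S (e.g. h=4, n=0), B2=E (e.g. h=4, n=1)

Answer: none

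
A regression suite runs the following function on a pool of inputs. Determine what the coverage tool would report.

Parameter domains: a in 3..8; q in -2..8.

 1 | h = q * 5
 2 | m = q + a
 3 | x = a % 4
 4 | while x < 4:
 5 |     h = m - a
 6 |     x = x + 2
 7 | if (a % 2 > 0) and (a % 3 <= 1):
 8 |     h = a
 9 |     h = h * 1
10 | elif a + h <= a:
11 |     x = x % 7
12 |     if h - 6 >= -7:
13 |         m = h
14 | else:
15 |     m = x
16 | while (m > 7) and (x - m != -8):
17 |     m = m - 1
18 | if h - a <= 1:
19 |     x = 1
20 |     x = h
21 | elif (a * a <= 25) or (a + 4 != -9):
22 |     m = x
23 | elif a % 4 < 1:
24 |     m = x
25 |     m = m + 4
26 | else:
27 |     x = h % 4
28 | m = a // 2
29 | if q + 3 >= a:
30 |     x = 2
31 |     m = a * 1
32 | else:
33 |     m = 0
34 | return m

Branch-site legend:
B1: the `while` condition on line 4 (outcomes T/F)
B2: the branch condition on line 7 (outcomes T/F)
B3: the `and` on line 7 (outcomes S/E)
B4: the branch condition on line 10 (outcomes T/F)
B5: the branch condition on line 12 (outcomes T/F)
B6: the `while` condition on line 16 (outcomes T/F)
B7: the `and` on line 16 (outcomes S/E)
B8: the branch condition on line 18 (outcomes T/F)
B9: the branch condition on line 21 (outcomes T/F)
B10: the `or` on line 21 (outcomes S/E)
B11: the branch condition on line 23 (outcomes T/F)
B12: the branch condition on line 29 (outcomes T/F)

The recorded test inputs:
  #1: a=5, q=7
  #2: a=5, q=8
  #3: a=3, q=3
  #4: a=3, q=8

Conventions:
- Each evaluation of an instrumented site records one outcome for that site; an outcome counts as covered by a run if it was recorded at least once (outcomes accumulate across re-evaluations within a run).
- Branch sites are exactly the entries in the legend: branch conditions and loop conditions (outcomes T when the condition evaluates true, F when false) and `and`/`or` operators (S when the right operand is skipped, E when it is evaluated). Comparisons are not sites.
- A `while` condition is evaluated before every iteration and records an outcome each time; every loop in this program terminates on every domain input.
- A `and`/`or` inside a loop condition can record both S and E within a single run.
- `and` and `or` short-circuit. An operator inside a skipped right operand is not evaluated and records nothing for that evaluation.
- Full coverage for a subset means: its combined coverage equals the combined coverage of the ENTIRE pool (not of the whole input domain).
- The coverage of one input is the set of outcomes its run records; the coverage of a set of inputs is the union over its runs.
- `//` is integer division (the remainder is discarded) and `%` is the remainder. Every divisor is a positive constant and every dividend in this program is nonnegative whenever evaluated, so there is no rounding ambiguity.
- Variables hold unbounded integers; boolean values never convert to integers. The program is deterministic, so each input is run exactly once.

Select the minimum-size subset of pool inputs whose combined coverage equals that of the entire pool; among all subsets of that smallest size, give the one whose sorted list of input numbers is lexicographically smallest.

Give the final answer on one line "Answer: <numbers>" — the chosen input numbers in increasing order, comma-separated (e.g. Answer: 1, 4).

test 1 (a=5, q=7) hits B1=T, B1=F, B2=F, B3=E, B4=F, B6=F, B7=S, B8=F, B9=T, B10=S, B12=T
test 2 (a=5, q=8) hits B1=T, B1=F, B2=F, B3=E, B4=F, B6=F, B7=S, B8=F, B9=T, B10=S, B12=T
test 3 (a=3, q=3) hits B1=T, B1=F, B2=T, B3=E, B6=F, B7=S, B8=T, B12=T
test 4 (a=3, q=8) hits B1=T, B1=F, B2=T, B3=E, B6=T, B6=F, B7=S, B7=E, B8=T, B12=T
together the pool reaches 15 outcomes: B1=T, B1=F, B2=T, B2=F, B3=E, B4=F, B6=T, B6=F, B7=S, B7=E, B8=T, B8=F, B9=T, B10=S, B12=T
every size-1 subset falls short of the 15 outcomes (best: 11/15)
the canonical winner is {1, 4}: size 2, full 15-outcome coverage, earliest index list among size-2 covers

Answer: 1, 4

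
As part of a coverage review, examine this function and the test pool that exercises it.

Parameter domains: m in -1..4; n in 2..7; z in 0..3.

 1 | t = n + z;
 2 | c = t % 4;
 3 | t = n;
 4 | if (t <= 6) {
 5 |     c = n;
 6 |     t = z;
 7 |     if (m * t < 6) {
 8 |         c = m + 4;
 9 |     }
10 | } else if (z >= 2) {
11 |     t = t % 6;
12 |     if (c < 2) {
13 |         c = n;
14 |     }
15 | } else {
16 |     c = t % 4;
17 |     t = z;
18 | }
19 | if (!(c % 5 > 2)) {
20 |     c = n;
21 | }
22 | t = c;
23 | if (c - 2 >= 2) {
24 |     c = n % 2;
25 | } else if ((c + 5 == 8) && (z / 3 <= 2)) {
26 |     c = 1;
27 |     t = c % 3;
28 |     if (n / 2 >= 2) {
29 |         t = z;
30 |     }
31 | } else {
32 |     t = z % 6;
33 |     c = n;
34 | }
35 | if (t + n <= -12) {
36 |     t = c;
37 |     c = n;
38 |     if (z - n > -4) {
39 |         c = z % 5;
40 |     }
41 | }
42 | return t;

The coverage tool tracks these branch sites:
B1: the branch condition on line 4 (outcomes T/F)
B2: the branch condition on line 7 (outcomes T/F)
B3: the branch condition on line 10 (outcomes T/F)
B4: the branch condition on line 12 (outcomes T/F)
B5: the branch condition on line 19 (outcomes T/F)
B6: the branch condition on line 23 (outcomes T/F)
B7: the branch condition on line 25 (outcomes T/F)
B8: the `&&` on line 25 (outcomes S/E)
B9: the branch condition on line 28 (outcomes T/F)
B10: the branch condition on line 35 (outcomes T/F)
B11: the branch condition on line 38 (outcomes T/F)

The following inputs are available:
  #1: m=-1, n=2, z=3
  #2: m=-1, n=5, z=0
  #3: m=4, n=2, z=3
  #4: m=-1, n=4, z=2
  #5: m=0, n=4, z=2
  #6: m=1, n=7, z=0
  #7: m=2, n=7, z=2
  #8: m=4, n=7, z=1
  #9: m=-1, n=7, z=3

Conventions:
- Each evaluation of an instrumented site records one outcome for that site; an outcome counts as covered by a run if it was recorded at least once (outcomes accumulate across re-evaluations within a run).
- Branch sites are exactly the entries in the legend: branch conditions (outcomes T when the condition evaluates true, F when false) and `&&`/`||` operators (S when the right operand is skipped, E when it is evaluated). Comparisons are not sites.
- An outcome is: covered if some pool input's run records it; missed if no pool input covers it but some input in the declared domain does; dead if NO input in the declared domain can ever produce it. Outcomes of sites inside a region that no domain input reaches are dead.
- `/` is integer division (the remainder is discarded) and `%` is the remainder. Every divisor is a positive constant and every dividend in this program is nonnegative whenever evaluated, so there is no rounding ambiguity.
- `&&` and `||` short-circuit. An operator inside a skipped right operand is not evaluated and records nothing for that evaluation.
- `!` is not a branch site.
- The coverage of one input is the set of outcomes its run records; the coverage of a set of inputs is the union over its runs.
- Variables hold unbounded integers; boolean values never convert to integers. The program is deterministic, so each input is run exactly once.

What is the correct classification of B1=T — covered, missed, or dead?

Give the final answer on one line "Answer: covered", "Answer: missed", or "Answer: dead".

B1=T is recorded by pool input(s) 1, 2, 3, 4, 5 -> covered

Answer: covered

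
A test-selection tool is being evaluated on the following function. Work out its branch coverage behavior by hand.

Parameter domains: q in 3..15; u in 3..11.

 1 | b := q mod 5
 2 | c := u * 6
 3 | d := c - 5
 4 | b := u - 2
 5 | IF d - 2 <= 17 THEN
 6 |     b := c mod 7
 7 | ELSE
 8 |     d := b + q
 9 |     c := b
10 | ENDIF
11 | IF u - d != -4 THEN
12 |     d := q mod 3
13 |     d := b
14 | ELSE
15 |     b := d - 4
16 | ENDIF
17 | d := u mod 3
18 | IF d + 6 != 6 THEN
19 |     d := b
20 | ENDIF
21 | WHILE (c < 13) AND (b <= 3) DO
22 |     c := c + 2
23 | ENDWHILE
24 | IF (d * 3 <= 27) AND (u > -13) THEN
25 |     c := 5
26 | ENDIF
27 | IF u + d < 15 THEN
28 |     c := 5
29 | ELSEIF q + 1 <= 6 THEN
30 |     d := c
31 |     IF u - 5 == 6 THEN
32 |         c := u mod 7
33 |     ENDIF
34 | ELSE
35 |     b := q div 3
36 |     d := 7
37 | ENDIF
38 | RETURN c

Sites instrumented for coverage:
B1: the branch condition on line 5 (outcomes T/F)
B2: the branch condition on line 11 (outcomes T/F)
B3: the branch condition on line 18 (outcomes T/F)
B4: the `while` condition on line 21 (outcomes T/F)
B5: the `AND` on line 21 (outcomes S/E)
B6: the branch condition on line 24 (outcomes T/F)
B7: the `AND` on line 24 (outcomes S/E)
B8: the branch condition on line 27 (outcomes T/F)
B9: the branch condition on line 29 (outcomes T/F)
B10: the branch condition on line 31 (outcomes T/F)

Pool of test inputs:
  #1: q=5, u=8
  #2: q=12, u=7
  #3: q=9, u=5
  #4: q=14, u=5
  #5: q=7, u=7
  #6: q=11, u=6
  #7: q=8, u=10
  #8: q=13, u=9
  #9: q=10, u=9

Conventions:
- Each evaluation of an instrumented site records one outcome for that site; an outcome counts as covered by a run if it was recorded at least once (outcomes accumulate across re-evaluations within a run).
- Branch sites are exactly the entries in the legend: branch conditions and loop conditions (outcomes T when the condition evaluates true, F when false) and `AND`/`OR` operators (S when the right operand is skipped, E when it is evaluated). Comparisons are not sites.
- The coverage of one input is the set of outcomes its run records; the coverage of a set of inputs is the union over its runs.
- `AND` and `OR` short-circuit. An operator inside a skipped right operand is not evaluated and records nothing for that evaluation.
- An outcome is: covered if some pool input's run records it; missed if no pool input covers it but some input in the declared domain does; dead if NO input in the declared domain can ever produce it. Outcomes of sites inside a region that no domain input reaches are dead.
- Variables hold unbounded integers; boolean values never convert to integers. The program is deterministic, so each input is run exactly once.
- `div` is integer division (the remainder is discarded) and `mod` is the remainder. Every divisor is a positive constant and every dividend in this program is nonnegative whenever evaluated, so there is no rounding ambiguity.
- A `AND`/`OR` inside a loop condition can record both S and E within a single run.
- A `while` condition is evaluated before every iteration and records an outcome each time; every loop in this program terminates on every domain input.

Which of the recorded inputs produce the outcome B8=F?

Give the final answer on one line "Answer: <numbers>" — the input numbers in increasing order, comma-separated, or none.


input #1 (q=5, u=8): misses B8=F
input #2 (q=12, u=7): misses B8=F
input #3 (q=9, u=5): misses B8=F
input #4 (q=14, u=5): misses B8=F
input #5 (q=7, u=7): misses B8=F
input #6 (q=11, u=6): misses B8=F
input #7 (q=8, u=10): covers B8=F
input #8 (q=13, u=9): misses B8=F
input #9 (q=10, u=9): misses B8=F
Answer: 7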